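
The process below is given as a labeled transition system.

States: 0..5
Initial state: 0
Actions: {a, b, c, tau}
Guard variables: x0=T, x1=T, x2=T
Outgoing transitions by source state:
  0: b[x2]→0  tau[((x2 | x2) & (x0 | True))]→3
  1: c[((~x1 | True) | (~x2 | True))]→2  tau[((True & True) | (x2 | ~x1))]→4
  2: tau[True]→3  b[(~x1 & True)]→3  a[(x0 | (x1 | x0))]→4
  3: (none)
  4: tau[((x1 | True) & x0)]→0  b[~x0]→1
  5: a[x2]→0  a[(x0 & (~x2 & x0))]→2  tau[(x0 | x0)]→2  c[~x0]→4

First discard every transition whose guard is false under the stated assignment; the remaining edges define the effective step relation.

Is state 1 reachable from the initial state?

Answer: UNREACHABLE

Trace:
9 transition(s) survive guard evaluation.
Layer 0: {0}
Layer 1: {3}  cumulative {0,3}
R = {0,3}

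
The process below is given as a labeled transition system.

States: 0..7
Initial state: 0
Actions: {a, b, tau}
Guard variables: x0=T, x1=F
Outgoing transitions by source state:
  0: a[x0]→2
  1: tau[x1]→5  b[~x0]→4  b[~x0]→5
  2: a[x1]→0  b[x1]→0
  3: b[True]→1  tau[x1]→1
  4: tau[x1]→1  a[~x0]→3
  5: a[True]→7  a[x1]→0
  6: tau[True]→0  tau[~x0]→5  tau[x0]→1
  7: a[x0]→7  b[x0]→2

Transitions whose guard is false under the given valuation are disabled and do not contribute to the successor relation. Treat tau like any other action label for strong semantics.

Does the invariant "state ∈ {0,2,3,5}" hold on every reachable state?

Answer: INVARIANT HOLDS

Trace:
Allowed set {0,2,3,5}
Reachable = {0,2}
  0: ok
  2: ok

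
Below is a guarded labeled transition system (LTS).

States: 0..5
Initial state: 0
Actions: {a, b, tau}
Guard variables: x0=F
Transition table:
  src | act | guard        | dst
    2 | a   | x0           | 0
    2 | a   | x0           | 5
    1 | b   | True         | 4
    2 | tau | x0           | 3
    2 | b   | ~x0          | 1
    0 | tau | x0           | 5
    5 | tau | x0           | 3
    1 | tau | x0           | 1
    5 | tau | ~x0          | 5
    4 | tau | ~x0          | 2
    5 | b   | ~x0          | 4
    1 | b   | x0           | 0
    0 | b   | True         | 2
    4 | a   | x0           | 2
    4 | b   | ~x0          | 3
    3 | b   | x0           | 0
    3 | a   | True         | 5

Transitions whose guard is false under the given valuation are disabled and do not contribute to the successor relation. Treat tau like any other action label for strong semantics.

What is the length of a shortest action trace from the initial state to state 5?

Answer: 5

Analysis:
Layered search for 5:
  L0 = {0}
  L1 = {2}
  L2 = {1}
  L3 = {4}
  L4 = {3}
  L5 = {5}
depth(5)=5, e.g. b·b·b·b·a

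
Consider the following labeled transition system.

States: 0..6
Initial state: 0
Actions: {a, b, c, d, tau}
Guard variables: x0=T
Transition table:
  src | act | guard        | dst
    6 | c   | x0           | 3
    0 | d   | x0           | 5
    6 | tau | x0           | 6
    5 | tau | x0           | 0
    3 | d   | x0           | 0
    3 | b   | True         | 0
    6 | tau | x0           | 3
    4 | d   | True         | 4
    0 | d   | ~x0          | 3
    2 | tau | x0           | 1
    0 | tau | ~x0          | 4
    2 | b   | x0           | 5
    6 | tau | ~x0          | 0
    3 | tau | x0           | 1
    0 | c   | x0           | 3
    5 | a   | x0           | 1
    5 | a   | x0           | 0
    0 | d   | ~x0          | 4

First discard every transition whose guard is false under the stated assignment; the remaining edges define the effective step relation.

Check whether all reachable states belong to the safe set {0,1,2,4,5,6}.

Safe = {0,1,2,4,5,6}
Reachable = {0,1,3,5}
  0: ✓
  1: ✓
  3: VIOLATES
  5: ✓
counterexample path to 3: c

Answer: INVARIANT VIOLATED at state 3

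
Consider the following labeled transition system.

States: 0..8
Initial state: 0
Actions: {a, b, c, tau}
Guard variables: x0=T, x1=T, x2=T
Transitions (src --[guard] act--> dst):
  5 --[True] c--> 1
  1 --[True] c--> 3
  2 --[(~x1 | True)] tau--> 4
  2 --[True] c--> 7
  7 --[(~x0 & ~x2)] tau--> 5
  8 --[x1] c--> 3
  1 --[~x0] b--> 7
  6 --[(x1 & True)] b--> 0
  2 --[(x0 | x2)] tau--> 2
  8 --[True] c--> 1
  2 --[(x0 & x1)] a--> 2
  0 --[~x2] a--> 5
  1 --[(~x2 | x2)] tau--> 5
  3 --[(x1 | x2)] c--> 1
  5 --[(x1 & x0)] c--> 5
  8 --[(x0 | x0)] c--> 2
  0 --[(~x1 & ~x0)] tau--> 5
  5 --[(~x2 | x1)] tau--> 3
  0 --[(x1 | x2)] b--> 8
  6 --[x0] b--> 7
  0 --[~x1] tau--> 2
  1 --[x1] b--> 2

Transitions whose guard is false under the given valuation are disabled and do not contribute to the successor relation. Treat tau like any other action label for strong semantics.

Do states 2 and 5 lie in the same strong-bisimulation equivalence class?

Answer: NOT BISIMILAR

Trace:
Compute ~ classes (split until stable):
  P[0] = {{0,1,2,3,4,5,6,7,8}}
  P[1] = {{0,6},{1},{2},{3,8},{4,7},{5}}
  P[2] = {{0},{1},{2},{3},{4,7},{5},{6},{8}}
8 equivalence class(es) (converged in 3)
2∈{2}, 5∈{5}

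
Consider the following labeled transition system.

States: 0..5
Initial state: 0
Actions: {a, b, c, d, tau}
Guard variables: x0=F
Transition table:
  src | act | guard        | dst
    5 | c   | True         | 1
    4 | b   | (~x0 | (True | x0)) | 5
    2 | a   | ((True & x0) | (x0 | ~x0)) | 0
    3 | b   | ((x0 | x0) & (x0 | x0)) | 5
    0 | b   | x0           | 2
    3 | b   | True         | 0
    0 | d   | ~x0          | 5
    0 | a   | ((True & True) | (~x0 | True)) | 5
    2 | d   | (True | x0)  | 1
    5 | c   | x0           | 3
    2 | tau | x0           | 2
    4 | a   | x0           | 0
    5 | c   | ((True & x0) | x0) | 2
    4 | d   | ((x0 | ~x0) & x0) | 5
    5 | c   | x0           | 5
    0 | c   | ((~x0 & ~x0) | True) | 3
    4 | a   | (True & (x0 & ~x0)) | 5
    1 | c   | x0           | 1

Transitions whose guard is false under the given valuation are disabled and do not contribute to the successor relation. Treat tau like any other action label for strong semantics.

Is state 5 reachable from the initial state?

Answer: REACHABLE

Working:
8 transition(s) survive guard evaluation.
L0 = {0}
L1 = {3,5}  cumulative {0,3,5}
L2 = {1}  cumulative {0,1,3,5}
Reachable = {0,1,3,5}
witness 5: d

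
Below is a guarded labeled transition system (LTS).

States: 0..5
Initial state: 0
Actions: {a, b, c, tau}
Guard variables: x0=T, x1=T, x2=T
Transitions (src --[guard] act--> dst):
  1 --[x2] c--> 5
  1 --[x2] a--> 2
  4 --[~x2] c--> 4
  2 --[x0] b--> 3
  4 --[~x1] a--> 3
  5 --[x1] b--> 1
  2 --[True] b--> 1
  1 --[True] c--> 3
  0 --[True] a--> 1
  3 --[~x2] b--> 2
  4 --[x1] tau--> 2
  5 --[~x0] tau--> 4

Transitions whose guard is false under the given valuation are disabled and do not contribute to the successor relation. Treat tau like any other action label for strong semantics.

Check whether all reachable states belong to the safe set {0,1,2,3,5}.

Answer: INVARIANT HOLDS

Working:
Safe = {0,1,2,3,5}
Reachable = {0,1,2,3,5}
  0: safe
  1: safe
  2: safe
  3: safe
  5: safe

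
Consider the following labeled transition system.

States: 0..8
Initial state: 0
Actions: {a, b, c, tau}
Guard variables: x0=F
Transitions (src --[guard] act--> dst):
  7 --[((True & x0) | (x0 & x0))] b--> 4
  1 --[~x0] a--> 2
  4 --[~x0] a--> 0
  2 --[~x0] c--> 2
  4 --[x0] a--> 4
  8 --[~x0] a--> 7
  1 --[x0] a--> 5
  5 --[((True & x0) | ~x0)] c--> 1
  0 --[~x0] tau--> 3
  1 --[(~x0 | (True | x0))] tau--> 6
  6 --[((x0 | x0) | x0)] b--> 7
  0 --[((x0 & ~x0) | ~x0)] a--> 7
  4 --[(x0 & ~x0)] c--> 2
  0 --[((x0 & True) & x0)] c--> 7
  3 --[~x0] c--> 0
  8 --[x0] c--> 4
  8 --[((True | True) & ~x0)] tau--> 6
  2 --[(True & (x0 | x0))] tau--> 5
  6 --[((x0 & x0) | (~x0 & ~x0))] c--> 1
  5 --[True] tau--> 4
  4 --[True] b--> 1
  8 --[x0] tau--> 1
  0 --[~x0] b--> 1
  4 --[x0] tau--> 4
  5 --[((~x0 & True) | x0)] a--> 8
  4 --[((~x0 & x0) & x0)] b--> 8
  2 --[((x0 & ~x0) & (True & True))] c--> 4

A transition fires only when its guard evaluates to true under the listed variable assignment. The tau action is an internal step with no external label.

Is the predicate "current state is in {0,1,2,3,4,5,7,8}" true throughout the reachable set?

Safe = {0,1,2,3,4,5,7,8}
R = {0,1,2,3,6,7}
  0: safe
  1: safe
  2: safe
  3: safe
  6: outside
  7: safe
witness against invariant: b·tau → 6

Answer: INVARIANT VIOLATED at state 6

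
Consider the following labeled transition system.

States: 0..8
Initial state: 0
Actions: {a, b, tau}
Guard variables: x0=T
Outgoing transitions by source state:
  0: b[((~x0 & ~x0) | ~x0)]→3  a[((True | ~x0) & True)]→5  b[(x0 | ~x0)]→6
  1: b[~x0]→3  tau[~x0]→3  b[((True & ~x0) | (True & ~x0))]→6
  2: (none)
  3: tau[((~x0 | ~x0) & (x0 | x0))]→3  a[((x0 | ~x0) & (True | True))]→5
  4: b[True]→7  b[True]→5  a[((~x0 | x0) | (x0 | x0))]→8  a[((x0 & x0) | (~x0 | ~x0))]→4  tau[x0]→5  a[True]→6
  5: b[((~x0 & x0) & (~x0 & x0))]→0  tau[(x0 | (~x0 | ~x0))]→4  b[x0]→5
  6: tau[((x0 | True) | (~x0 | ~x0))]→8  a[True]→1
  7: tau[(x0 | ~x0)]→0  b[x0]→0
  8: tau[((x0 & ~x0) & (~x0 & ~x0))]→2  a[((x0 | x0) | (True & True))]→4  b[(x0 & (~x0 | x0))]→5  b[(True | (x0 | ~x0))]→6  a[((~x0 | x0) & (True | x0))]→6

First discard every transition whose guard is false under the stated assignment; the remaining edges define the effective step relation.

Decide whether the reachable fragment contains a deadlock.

R = {0,1,4,5,6,7,8}
  0: a→5  b→6  [2 out]
  1: ∅  [no exit]
  4: a→4  a→6  a→8  b→5  b→7  tau→5  [6 out]
  5: b→5  tau→4  [2 out]
  6: a→1  tau→8  [2 out]
  7: b→0  tau→0  [2 out]
  8: a→4  a→6  b→5  b→6  [4 out]
Path to 1: b·a

Answer: DEADLOCK at state 1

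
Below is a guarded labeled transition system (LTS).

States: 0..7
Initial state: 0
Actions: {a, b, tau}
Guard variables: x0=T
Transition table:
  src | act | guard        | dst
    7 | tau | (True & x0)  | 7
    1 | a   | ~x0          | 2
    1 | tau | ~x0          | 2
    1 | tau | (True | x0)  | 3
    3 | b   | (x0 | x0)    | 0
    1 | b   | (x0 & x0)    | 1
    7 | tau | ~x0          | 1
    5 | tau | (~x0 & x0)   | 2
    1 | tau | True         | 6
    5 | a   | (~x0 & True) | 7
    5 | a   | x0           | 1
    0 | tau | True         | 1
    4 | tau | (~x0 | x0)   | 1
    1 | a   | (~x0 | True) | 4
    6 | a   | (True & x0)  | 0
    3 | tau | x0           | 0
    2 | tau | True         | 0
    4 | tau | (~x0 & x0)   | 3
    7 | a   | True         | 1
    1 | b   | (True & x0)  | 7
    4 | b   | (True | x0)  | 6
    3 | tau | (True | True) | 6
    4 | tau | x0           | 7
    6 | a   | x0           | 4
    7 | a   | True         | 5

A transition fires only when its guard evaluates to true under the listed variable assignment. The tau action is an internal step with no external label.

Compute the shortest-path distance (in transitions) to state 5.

Breadth-first toward 5:
  L0 = {0}
  L1 = {1}
  L2 = {3,4,6,7}
  L3 = {5}
depth(5)=3, e.g. tau·b·a

Answer: 3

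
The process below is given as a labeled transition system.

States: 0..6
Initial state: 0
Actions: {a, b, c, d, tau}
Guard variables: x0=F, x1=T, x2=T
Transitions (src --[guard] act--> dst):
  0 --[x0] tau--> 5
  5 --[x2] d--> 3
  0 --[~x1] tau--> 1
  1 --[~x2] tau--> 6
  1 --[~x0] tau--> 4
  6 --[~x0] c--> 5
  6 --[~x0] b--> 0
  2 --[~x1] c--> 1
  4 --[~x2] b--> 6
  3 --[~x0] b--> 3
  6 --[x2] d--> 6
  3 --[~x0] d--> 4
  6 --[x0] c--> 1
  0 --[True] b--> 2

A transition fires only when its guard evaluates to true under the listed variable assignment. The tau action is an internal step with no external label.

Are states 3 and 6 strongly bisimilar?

Answer: NOT BISIMILAR

Trace:
Bisimulation quotient by refinement:
  π0 = {{0,1,2,3,4,5,6}}
  π1 = {{0},{1},{2,4},{3},{5},{6}}
Fixed point at round 2; 6 class(es).
class of 3: {3}; class of 6: {6}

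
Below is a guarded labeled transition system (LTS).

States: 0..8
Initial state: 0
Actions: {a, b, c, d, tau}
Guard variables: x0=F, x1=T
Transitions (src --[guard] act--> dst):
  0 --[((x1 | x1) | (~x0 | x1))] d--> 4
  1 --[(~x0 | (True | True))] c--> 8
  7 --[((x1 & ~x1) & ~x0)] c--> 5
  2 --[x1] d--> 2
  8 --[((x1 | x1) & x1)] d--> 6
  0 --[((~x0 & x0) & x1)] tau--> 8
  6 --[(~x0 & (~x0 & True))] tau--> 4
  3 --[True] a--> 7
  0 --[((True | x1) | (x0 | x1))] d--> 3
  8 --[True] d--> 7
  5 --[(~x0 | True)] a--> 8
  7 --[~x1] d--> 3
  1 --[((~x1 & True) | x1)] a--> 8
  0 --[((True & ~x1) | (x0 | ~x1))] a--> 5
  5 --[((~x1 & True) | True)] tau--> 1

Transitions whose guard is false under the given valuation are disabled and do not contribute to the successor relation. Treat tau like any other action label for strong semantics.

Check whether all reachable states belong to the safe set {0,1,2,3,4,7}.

Safe = {0,1,2,3,4,7}
Reachable = {0,3,4,7}
  0: ok
  3: ok
  4: ok
  7: ok

Answer: INVARIANT HOLDS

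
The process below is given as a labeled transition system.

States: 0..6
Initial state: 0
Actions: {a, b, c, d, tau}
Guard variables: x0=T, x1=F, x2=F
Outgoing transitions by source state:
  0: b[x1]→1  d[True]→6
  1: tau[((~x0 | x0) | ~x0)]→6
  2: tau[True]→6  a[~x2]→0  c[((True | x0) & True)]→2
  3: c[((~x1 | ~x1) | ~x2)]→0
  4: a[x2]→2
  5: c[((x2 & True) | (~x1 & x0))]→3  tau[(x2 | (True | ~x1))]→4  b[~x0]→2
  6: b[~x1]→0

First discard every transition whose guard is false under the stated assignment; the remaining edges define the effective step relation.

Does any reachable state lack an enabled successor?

Reachable = {0,6}
  0: d→6  [1 out]
  6: b→0  [1 out]

Answer: DEADLOCK-FREE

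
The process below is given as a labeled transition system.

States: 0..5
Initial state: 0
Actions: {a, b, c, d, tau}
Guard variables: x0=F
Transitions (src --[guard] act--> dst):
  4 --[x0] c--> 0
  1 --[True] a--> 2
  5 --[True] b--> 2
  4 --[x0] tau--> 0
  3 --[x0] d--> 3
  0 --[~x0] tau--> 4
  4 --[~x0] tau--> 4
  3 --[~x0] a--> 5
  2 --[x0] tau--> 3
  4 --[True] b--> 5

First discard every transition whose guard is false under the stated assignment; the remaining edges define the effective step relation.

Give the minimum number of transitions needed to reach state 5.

Answer: 2

Analysis:
Layered search for 5:
  Layer 0: {0}
  Layer 1: {4}
  Layer 2: {5}
depth(5)=2, e.g. tau·b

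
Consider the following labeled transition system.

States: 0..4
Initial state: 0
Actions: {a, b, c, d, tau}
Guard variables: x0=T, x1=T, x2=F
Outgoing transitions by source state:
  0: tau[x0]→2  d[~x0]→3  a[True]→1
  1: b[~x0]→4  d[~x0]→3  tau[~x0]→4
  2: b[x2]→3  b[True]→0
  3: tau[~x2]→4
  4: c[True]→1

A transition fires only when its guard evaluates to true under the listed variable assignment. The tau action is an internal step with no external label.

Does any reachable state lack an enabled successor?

Reachable = {0,1,2}
  0: a→1  tau→2  [2 exit(s)]
  1: ∅  [deadlock]
  2: b→0  [1 exit(s)]
Path to 1: a

Answer: DEADLOCK at state 1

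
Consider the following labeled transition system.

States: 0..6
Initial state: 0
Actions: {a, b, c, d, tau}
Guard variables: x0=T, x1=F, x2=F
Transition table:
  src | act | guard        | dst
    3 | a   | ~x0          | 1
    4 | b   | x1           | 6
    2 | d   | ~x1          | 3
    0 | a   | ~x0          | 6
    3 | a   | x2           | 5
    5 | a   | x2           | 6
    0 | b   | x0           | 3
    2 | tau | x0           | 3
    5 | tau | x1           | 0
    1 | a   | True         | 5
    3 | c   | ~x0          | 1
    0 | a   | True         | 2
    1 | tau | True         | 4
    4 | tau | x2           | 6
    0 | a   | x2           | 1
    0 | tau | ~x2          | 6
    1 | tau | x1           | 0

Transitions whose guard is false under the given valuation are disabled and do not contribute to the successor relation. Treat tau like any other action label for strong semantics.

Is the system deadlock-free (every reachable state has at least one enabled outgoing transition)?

Reach set: {0,2,3,6}
  0: a→2  b→3  tau→6  [3 out]
  2: d→3  tau→3  [2 out]
  3: ∅  [no exit]
  6: ∅  [no exit]
trace reaching 3: b

Answer: DEADLOCK at state 3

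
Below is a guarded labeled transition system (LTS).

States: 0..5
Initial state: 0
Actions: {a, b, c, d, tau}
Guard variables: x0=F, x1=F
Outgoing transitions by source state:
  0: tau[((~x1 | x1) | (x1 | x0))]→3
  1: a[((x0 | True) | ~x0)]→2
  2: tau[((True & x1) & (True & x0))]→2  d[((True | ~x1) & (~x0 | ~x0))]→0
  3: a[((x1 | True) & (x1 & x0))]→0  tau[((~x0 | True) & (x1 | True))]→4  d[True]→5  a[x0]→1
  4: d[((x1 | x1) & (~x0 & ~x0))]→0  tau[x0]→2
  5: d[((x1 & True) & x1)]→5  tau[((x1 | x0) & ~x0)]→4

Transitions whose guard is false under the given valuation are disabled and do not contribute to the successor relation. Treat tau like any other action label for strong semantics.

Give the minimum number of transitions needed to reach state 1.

Answer: UNREACHABLE

Analysis:
Layered search for 1:
  L0 = {0}
  L1 = {3}
  L2 = {4,5}
1 never appears.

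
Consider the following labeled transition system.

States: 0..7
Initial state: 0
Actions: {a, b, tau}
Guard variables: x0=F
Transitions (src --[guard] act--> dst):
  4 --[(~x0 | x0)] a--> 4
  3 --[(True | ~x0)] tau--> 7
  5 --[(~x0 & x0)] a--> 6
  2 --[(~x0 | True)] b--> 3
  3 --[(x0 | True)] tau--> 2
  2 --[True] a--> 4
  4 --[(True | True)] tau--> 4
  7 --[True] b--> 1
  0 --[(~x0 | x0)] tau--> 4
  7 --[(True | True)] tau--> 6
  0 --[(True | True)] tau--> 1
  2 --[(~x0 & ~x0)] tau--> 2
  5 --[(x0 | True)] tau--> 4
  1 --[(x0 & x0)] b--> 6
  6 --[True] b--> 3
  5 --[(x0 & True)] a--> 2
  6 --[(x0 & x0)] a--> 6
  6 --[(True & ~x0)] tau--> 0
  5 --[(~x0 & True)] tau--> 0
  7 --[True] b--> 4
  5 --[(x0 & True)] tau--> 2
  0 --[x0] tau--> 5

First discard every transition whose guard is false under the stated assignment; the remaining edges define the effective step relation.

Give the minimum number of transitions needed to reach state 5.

Answer: UNREACHABLE

Analysis:
Breadth-first toward 5:
  Layer 0: {0}
  Layer 1: {1,4}
5 never appears.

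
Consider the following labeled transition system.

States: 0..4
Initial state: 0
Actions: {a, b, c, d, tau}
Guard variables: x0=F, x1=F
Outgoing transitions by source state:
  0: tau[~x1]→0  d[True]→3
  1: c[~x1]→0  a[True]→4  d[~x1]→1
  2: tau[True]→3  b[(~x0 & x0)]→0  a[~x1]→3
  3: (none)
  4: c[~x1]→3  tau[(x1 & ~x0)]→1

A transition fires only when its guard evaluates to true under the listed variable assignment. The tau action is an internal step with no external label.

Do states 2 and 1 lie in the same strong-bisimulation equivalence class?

Answer: NOT BISIMILAR

Trace:
Bisimulation quotient by refinement:
  π0 = {{0,1,2,3,4}}
  π1 = {{0},{1},{2},{3},{4}}
Fixed point at round 2; 5 class(es).
class of 2: {2}; class of 1: {1}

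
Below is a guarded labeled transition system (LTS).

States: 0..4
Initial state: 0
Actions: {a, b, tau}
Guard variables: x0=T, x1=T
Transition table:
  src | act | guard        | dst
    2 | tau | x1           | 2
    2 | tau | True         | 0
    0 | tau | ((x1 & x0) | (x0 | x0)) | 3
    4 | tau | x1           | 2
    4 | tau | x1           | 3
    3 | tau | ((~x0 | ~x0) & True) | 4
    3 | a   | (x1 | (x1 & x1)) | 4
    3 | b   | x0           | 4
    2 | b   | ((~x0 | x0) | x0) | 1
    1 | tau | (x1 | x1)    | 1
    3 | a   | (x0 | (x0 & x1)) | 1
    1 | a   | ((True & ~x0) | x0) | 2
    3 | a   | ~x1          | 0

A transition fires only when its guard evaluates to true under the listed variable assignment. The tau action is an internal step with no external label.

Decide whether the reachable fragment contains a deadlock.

Answer: DEADLOCK-FREE

Working:
Reachable = {0,1,2,3,4}
  0: tau→3  [1 exit(s)]
  1: a→2  tau→1  [2 exit(s)]
  2: b→1  tau→0  tau→2  [3 exit(s)]
  3: a→1  a→4  b→4  [3 exit(s)]
  4: tau→2  tau→3  [2 exit(s)]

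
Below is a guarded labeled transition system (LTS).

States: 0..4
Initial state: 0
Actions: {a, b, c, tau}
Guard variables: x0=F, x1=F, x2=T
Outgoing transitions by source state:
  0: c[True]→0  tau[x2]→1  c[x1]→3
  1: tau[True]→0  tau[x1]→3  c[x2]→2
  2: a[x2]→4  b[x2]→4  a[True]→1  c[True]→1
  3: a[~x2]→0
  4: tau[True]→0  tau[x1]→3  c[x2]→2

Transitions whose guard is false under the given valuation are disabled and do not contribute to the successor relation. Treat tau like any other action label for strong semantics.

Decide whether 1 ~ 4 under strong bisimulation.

Answer: BISIMILAR

Working:
Bisimulation quotient by refinement:
  P[0] = {{0,1,2,3,4}}
  P[1] = {{0,1,4},{2},{3}}
  P[2] = {{0},{1,4},{2},{3}}
4 equivalence class(es) (converged in 3)
class of 1: {1,4}; class of 4: {1,4}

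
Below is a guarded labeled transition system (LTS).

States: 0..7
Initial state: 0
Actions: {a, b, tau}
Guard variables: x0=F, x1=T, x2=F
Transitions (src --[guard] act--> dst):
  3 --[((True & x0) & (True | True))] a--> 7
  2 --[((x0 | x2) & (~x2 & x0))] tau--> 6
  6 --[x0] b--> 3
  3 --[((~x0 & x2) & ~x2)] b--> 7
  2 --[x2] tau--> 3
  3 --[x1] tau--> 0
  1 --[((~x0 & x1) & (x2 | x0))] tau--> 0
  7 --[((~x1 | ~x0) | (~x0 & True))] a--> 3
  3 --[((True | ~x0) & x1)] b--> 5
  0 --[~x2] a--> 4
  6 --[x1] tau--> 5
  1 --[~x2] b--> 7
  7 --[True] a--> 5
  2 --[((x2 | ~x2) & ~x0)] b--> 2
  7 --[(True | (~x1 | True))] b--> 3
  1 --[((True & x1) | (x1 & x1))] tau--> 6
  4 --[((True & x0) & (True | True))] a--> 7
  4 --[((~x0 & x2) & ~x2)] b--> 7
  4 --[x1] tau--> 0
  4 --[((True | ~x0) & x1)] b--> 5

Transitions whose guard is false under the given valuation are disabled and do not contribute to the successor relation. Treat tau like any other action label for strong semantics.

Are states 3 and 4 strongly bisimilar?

Bisimulation quotient by refinement:
  π0 = {{0,1,2,3,4,5,6,7}}
  π1 = {{0},{1,3,4},{2},{5},{6},{7}}
  π2 = {{0},{1},{2},{3,4},{5},{6},{7}}
7 equivalence class(es) (converged in 3)
3∈{3,4}, 4∈{3,4}

Answer: BISIMILAR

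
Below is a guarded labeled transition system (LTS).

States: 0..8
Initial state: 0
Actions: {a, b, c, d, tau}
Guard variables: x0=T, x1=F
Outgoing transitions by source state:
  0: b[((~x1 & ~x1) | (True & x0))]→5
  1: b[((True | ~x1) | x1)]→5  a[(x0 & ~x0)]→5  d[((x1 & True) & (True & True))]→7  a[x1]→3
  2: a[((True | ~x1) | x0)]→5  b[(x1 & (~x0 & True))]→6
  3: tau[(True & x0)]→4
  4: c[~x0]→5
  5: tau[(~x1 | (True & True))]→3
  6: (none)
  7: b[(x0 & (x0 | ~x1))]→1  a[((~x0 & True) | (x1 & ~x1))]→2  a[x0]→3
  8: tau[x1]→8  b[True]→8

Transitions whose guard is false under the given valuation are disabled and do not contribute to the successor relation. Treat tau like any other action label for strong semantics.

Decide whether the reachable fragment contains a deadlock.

R = {0,3,4,5}
  0: b→5  [1 out]
  3: tau→4  [1 out]
  4: ∅  [deadlock]
  5: tau→3  [1 out]
trace reaching 4: b·tau·tau

Answer: DEADLOCK at state 4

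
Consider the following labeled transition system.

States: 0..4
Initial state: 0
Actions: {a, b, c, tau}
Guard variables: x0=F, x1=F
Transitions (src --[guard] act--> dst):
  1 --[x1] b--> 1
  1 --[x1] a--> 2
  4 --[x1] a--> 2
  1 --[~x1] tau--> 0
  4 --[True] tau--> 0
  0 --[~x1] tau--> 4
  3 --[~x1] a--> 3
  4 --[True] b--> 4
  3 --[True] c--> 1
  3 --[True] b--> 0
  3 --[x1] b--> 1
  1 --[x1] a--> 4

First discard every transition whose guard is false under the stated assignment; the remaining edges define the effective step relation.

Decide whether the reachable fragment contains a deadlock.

Answer: DEADLOCK-FREE

Working:
Reach set: {0,4}
  0: tau→4  [1 out]
  4: b→4  tau→0  [2 out]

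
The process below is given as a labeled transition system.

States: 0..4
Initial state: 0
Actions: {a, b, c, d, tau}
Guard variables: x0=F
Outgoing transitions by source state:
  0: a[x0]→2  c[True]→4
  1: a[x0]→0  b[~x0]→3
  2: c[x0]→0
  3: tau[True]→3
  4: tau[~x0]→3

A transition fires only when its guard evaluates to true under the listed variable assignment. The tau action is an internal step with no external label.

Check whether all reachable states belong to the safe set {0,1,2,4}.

Answer: INVARIANT VIOLATED at state 3

Trace:
Allowed set {0,1,2,4}
Reach set: {0,3,4}
  0: ✓
  3: VIOLATES
  4: ✓
witness against invariant: c·tau → 3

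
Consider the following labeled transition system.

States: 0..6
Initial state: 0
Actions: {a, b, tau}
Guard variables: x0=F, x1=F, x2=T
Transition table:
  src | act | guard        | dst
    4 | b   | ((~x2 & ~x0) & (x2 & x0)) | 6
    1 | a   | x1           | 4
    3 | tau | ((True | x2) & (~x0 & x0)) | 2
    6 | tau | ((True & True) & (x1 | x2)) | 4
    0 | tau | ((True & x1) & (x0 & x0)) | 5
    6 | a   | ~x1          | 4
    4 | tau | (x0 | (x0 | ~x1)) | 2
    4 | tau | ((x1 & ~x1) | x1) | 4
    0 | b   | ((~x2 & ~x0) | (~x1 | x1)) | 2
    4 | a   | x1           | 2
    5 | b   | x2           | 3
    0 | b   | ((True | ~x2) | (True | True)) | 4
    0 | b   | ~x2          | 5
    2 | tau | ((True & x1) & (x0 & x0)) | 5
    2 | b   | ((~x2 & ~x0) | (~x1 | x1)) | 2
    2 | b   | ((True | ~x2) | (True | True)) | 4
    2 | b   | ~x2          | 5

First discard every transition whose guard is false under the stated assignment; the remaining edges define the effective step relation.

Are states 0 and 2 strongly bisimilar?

Refine partition for ~:
  round 0: {{0,1,2,3,4,5,6}}
  round 1: {{0,2,5},{1,3},{4},{6}}
  round 2: {{0,2},{1,3},{4},{5},{6}}
Fixed point at round 3; 5 class(es).
0∈{0,2}, 2∈{0,2}

Answer: BISIMILAR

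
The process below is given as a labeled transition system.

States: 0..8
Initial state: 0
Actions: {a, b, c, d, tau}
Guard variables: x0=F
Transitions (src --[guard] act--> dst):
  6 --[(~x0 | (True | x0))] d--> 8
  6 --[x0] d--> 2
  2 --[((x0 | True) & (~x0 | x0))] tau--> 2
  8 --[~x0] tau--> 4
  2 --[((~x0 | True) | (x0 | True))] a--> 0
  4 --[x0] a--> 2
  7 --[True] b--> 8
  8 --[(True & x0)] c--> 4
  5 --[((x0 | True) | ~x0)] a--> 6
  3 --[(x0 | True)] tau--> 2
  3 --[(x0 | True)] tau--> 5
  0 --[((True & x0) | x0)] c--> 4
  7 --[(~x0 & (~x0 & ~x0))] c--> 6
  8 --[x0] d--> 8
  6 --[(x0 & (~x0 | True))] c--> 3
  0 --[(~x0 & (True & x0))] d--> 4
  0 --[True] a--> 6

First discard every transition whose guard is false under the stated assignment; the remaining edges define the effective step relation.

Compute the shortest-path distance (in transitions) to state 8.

Answer: 2

Trace:
Layered search for 8:
  Layer 0: {0}
  Layer 1: {6}
  Layer 2: {8}
depth(8)=2, e.g. a·d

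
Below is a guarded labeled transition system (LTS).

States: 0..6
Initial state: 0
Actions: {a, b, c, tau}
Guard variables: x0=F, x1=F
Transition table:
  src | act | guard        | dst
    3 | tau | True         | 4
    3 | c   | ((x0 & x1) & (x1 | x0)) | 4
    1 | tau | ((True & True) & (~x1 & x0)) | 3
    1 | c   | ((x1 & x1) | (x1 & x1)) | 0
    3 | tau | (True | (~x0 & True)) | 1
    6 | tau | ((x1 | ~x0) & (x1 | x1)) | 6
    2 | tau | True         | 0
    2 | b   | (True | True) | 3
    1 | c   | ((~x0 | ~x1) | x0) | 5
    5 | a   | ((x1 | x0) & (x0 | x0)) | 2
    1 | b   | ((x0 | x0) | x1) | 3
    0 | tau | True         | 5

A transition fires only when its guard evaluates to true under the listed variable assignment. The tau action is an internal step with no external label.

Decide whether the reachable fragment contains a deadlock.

Answer: DEADLOCK at state 5

Working:
Reach set: {0,5}
  0: tau→5  [deg 1]
  5: ∅  [deadlock]
Path to 5: tau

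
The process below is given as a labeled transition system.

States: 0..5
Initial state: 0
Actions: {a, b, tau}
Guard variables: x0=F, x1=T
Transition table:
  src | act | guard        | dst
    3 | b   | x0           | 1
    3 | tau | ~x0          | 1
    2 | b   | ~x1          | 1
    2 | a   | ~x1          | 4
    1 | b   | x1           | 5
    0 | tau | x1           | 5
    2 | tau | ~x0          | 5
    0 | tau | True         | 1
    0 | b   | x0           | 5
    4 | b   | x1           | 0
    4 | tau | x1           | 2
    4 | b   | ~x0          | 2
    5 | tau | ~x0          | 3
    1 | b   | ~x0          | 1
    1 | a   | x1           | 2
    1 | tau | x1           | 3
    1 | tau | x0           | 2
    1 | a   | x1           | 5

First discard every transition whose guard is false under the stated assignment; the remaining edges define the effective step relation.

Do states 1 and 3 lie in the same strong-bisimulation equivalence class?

Answer: NOT BISIMILAR

Analysis:
Refine partition for ~:
  π0 = {{0,1,2,3,4,5}}
  π1 = {{0,2,3,5},{1},{4}}
  π2 = {{0},{1},{2,5},{3},{4}}
  π3 = {{0},{1},{2},{3},{4},{5}}
stable after 4 split(s): 6 block(s)
1∈{1}, 3∈{3}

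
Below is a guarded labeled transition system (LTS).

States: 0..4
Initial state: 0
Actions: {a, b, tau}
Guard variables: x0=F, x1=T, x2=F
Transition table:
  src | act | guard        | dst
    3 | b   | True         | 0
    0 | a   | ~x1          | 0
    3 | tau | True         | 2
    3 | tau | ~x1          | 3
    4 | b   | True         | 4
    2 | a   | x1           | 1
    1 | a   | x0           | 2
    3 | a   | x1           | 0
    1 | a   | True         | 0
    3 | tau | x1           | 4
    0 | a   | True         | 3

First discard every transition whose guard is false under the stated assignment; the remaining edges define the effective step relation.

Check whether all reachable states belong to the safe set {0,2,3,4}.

Inv-set: {0,2,3,4}
Reach set: {0,1,2,3,4}
  0: safe
  1: outside
  2: safe
  3: safe
  4: safe
reach 1 via a·tau·a — violates

Answer: INVARIANT VIOLATED at state 1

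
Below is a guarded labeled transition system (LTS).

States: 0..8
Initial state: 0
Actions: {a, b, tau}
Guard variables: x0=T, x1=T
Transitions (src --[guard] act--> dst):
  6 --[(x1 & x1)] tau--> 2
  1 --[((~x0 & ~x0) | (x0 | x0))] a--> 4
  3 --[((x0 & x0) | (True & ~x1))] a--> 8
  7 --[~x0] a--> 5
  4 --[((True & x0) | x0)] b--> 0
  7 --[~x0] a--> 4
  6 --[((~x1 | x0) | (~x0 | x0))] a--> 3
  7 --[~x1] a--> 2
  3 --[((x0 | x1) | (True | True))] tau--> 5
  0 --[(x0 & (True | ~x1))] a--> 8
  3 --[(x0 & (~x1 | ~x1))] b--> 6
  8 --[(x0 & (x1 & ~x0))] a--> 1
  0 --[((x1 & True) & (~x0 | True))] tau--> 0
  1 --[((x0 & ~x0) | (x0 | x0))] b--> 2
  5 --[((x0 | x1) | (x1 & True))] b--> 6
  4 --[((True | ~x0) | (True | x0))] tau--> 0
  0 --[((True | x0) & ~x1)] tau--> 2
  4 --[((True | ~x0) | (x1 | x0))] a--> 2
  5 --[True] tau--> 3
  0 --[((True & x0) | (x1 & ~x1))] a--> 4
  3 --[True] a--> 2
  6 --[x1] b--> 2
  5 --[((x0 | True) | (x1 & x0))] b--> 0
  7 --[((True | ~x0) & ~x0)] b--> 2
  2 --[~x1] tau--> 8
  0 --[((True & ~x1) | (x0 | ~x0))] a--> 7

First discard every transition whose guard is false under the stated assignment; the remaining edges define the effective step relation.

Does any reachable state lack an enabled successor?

Answer: DEADLOCK at state 2

Working:
Reachable = {0,2,4,7,8}
  0: a→4  a→7  a→8  tau→0  [4 out]
  2: ∅  [STUCK]
  4: a→2  b→0  tau→0  [3 out]
  7: ∅  [STUCK]
  8: ∅  [STUCK]
witness 2: a·a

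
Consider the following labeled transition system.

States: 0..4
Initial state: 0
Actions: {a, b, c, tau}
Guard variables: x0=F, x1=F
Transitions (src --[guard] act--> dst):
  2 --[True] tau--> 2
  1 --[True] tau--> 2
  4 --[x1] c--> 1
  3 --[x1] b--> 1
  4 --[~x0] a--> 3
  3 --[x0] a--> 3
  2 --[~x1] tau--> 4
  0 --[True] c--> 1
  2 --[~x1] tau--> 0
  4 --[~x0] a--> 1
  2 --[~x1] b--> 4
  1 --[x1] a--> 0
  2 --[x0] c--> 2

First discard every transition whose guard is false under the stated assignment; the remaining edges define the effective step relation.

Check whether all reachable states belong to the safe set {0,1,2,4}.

Safe = {0,1,2,4}
Reach set: {0,1,2,3,4}
  0: ok
  1: ok
  2: ok
  3: VIOLATES
  4: ok
reach 3 via c·tau·tau·a — violates

Answer: INVARIANT VIOLATED at state 3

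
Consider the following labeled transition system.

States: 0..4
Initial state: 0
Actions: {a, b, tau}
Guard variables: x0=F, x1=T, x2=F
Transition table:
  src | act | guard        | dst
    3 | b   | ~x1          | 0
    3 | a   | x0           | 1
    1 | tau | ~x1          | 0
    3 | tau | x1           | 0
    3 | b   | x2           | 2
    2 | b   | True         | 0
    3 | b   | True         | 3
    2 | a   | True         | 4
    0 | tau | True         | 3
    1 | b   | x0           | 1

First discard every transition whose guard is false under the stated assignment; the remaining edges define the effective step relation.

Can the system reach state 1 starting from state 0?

Answer: UNREACHABLE

Trace:
Guard filter leaves 5 enabled edge(s).
depth 0: {0}
depth 1: {3}  cumulative {0,3}
Reachable = {0,3}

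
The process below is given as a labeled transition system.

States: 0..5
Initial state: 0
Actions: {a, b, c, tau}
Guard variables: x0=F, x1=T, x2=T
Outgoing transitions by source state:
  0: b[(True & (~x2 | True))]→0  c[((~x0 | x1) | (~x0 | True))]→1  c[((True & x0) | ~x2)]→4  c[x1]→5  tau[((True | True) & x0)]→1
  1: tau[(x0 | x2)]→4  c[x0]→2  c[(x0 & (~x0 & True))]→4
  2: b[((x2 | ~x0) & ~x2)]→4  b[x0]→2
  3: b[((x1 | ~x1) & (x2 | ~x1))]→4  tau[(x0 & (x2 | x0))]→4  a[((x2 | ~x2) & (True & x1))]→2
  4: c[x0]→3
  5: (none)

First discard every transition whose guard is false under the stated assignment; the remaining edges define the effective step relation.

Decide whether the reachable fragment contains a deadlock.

Reach set: {0,1,4,5}
  0: b→0  c→1  c→5  [deg 3]
  1: tau→4  [deg 1]
  4: ∅  [deadlock]
  5: ∅  [deadlock]
trace reaching 4: c·tau

Answer: DEADLOCK at state 4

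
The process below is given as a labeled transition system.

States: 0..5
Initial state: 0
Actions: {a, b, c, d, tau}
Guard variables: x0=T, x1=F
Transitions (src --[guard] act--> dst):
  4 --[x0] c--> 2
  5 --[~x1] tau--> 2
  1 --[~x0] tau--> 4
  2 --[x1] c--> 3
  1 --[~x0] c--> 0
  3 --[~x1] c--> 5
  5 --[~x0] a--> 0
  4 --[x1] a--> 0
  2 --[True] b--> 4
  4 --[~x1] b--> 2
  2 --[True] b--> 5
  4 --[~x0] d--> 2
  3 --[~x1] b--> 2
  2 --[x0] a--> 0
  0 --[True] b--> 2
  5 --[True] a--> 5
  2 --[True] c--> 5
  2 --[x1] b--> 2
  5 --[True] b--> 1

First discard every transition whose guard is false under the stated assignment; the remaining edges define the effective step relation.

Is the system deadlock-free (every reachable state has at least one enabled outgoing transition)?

Answer: DEADLOCK at state 1

Analysis:
Reach set: {0,1,2,4,5}
  0: b→2  [1 out]
  1: ∅  [deadlock]
  2: a→0  b→4  b→5  c→5  [4 out]
  4: b→2  c→2  [2 out]
  5: a→5  b→1  tau→2  [3 out]
trace reaching 1: b·b·b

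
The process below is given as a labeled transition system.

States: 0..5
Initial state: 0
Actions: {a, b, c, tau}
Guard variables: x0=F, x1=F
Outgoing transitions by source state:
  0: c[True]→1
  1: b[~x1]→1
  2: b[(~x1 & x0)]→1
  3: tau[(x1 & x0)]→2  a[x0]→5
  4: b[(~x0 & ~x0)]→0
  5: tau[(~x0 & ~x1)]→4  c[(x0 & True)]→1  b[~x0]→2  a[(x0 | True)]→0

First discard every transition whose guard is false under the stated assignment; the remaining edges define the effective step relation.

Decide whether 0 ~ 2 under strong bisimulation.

Refine partition for ~:
  P[0] = {{0,1,2,3,4,5}}
  P[1] = {{0},{1,4},{2,3},{5}}
  P[2] = {{0},{1},{2,3},{4},{5}}
5 equivalence class(es) (converged in 3)
[0]={0}  [2]={2,3}

Answer: NOT BISIMILAR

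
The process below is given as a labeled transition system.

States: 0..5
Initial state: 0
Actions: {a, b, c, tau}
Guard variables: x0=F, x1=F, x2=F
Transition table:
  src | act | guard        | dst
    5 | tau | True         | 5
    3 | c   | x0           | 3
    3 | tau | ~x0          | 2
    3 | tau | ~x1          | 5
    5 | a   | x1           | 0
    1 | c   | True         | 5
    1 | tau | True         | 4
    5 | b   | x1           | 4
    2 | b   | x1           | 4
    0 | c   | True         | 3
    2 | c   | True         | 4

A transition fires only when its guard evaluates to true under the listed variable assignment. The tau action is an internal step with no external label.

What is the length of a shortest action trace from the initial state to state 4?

Answer: 3

Trace:
BFS to 4:
  Layer 0: {0}
  Layer 1: {3}
  Layer 2: {2,5}
  Layer 3: {4}
first hit 4 at d=3 via c·tau·c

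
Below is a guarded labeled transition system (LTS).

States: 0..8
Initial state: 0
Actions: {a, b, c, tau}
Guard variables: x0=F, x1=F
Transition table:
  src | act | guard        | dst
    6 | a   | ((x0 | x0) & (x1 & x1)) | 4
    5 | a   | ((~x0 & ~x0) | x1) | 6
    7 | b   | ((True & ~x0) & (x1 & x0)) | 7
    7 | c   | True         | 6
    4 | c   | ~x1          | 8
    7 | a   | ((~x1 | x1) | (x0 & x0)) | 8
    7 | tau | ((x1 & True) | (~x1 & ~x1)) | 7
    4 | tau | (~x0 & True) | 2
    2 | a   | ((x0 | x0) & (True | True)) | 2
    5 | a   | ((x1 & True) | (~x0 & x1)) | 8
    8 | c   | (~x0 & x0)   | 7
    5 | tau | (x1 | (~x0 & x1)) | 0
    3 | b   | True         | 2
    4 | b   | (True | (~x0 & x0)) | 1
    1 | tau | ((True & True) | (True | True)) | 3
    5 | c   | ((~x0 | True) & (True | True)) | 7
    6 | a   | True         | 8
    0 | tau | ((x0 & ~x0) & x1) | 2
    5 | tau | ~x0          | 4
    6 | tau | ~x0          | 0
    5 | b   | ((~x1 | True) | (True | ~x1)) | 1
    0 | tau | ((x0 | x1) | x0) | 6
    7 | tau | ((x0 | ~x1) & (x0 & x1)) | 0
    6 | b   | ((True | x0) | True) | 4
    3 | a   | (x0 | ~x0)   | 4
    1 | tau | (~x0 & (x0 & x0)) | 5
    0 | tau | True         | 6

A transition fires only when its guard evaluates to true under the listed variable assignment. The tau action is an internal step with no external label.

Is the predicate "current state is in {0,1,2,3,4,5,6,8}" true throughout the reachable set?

Answer: INVARIANT HOLDS

Trace:
Allowed set {0,1,2,3,4,5,6,8}
Reach set: {0,1,2,3,4,6,8}
  0: safe
  1: safe
  2: safe
  3: safe
  4: safe
  6: safe
  8: safe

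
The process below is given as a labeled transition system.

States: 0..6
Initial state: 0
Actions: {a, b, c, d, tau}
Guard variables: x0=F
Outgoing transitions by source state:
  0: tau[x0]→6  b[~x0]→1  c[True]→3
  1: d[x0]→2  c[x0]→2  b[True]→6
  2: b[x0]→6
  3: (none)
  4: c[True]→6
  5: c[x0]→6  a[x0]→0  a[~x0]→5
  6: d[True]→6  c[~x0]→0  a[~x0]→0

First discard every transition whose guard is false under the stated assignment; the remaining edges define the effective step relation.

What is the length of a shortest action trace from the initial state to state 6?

Answer: 2

Analysis:
BFS to 6:
  L0 = {0}
  L1 = {1,3}
  L2 = {6}
6 enters at depth 2; path b·b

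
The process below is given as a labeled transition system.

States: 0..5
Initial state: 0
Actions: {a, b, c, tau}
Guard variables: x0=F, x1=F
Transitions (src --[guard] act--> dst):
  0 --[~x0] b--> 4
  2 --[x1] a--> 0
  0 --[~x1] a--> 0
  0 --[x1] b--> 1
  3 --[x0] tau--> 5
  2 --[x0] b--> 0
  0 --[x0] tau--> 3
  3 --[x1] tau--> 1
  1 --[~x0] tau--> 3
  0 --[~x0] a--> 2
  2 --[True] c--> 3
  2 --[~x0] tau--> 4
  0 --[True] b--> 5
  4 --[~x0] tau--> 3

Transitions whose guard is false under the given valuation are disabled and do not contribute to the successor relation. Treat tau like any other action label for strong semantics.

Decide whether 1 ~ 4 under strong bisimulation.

Answer: BISIMILAR

Working:
Compute ~ classes (split until stable):
  round 0: {{0,1,2,3,4,5}}
  round 1: {{0},{1,4},{2},{3,5}}
4 equivalence class(es) (converged in 2)
class of 1: {1,4}; class of 4: {1,4}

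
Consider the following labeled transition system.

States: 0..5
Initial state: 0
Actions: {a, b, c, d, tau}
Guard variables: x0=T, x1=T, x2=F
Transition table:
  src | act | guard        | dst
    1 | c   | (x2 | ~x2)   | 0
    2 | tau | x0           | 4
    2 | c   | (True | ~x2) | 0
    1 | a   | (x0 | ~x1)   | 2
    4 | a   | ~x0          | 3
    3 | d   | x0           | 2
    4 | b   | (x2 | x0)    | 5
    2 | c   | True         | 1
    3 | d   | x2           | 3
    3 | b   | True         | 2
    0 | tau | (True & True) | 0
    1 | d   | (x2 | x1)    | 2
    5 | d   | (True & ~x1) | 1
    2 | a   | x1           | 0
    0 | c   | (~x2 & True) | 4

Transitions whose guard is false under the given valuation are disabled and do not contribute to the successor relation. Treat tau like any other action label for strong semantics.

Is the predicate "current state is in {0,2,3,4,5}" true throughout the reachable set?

Inv-set: {0,2,3,4,5}
Reachable = {0,4,5}
  0: safe
  4: safe
  5: safe

Answer: INVARIANT HOLDS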